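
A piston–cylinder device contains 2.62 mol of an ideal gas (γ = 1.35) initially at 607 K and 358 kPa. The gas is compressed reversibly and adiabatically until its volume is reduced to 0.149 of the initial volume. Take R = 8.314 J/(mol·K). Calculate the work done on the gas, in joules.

35800 J

V₁ = nRT₁/P₁ = 2.62×8.314×607/358 = 36.9 L.
Adiabatic: TV^(γ−1) = const ⇒ T₂ = 607×(6.71)^0.350 = 1180 K; PV^γ = const ⇒ P₂ = 4680 kPa.
ΔU = nCvΔT = 2.62×23.8×(1180−607) = 35800 J.
Q = 0 for an adiabatic process, so W = −ΔU = -35800 J.
Work done on the gas = −W_by = 35800 J.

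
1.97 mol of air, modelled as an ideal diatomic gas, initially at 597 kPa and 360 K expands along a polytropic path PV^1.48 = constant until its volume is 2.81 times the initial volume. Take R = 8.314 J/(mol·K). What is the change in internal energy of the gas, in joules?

V₁ = nRT₁/P₁ = 1.97×8.314×360/597 = 9.88 L.
Polytropic n=1.48: T₂ = T₁(V₁/V₂)^(n−1) = 360×(0.356)^0.48 = 219 K; P₂ = P₁(V₁/V₂)^n = 129 kPa.
For an ideal gas ΔU = nCvΔT with Cv = (5/2)R = 20.8 J/(mol·K).
ΔU = 1.97×20.8×(219−360) = -5760 J.

-5760 J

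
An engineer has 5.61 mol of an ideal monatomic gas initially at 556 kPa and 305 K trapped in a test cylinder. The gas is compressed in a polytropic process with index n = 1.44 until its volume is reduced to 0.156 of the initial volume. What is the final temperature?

691 K

V₁ = nRT₁/P₁ = 5.61×8.314×305/556 = 25.6 L.
Polytropic n=1.44: T₂ = T₁(V₁/V₂)^(n−1) = 305×(6.41)^0.44 = 691 K; P₂ = P₁(V₁/V₂)^n = 8070 kPa.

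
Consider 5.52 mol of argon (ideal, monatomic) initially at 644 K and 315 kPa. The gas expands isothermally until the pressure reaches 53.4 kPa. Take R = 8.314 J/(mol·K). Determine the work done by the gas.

52500 J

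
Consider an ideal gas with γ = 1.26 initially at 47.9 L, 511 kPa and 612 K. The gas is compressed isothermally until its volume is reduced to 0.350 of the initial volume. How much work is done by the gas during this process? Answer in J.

n = P₁V₁/(RT₁) = 511×47.9/(8.314×612) = 4.81 mol.
Isothermal: T stays 612 K; PV = const ⇒ V₂ = 16.8 L, P₂ = 1460 kPa.
W = nRT ln(V₂/V₁) = 4.81×8.314×612×ln(0.350) = -25700 J.

-25700 J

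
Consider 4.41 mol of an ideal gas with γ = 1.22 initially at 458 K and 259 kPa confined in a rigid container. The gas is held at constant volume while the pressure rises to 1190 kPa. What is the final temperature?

V₁ = nRT₁/P₁ = 4.41×8.314×458/259 = 64.8 L.
Isochoric: V stays 64.8 L; P/T = const ⇒ T₂ = 2100 K, P₂ = 1190 kPa.

2100 K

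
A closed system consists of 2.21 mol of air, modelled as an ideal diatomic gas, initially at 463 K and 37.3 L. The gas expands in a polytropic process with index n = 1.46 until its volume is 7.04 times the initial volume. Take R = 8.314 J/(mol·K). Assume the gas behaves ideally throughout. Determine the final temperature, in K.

189 K

P₁ = nRT₁/V₁ = 2.21×8.314×463/37.3 = 228 kPa.
Polytropic n=1.46: T₂ = T₁(V₁/V₂)^(n−1) = 463×(0.142)^0.46 = 189 K; P₂ = P₁(V₁/V₂)^n = 13.2 kPa.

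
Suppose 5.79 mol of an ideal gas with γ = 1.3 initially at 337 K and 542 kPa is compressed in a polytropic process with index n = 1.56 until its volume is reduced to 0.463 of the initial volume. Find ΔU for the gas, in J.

V₁ = nRT₁/P₁ = 5.79×8.314×337/542 = 29.9 L.
Polytropic n=1.56: T₂ = T₁(V₁/V₂)^(n−1) = 337×(2.16)^0.56 = 519 K; P₂ = P₁(V₁/V₂)^n = 1800 kPa.
For an ideal gas ΔU = nCvΔT with Cv = R/(γ−1) = 27.7 J/(mol·K).
ΔU = 5.79×27.7×(519−337) = 29200 J.

29200 J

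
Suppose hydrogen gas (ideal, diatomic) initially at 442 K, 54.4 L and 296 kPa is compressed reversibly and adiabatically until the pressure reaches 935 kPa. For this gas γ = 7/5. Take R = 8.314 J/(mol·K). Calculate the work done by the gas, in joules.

-15700 J

n = P₁V₁/(RT₁) = 296×54.4/(8.314×442) = 4.38 mol.
Adiabatic: T₂/T₁ = (P₂/P₁)^((γ−1)/γ) ⇒ T₂ = 442×(3.16)^0.286 = 614 K; V₂ = 23.9 L.
ΔU = nCvΔT = 4.38×20.8×(614−442) = 15700 J.
Q = 0 for an adiabatic process, so W = −ΔU = -15700 J.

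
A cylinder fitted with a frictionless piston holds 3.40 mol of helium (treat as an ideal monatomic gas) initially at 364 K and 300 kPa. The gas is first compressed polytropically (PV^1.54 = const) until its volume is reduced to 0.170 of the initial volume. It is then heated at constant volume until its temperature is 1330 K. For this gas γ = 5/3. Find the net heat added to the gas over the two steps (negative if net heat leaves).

V₁ = nRT₁/P₁ = 3.40×8.314×364/300 = 34.3 L.
Step 1 — Polytropic n=1.54: T₂ = T₁(V₁/V₂)^(n−1) = 364×(5.88)^0.54 = 948 K; P₂ = P₁(V₁/V₂)^n = 4590 kPa.
W = (P₁V₁−P₂V₂)/(n−1) = (300×34.3−4590×5.83)/0.54 = -30600 J.
ΔU = nCvΔT = 3.40×12.5×(948−364) = 24700 J.
Q = ΔU + W = -5810 J.
State after step 1: P = 4590 kPa, V = 5.83 L, T = 948 K.
Step 2 — Isochoric: V stays 5.83 L; P/T = const ⇒ T₂ = 1330 K, P₂ = 6450 kPa.
W = 0 (no volume change).
ΔU = nCvΔT = 3.40×12.5×(1330−948) = 16200 J.
Q = ΔU = 16200 J.
Net over both steps: W = -30600 J, Q = 10400 J, ΔU = 41000 J.

10400 J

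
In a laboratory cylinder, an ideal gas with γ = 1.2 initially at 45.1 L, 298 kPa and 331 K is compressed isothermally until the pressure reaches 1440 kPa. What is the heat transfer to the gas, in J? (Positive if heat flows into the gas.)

-21200 J

n = P₁V₁/(RT₁) = 298×45.1/(8.314×331) = 4.88 mol.
Isothermal: T stays 331 K; PV = const ⇒ V₂ = 9.33 L, P₂ = 1440 kPa.
ΔU = 0 (ideal gas, T constant).
W = nRT ln(V₂/V₁) = 4.88×8.314×331×ln(0.207) = -21200 J.
Q = ΔU + W = -21200 J.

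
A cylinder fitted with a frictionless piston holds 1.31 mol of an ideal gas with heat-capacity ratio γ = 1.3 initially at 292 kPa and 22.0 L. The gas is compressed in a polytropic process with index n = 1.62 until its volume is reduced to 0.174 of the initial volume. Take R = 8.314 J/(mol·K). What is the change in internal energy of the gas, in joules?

T₁ = P₁V₁/(nR) = 292×22.0/(1.31×8.314) = 590 K.
Polytropic n=1.62: T₂ = T₁(V₁/V₂)^(n−1) = 590×(5.75)^0.62 = 1740 K; P₂ = P₁(V₁/V₂)^n = 4960 kPa.
For an ideal gas ΔU = nCvΔT with Cv = R/(γ−1) = 27.7 J/(mol·K).
ΔU = 1.31×27.7×(1740−590) = 41900 J.

41900 J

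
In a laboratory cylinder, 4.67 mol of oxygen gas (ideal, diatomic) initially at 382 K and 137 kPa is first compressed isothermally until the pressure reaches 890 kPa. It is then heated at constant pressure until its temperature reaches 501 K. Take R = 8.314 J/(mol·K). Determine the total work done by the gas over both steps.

-23100 J

V₁ = nRT₁/P₁ = 4.67×8.314×382/137 = 108 L.
Step 1 — Isothermal: T stays 382 K; PV = const ⇒ V₂ = 16.7 L, P₂ = 890 kPa.
ΔU = 0 (ideal gas, T constant).
W = nRT ln(V₂/V₁) = 4.67×8.314×382×ln(0.154) = -27800 J.
Q = ΔU + W = -27800 J.
State after step 1: P = 890 kPa, V = 16.7 L, T = 382 K.
Step 2 — Isobaric: P stays 890 kPa; V/T = const ⇒ T₂ = 501 K, V₂ = 21.9 L.
W = PΔV = 890×(21.9−16.7) kPa·L = 4620 J.
ΔU = nCvΔT = 4.67×20.8×(501−382) = 11600 J.
Q = ΔU + W = nCpΔT = 16200 J.
Net over both steps: W = -23100 J, Q = -11600 J, ΔU = 11600 J.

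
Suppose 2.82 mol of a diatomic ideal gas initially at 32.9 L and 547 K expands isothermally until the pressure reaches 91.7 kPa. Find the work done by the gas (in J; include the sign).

18600 J

P₁ = nRT₁/V₁ = 2.82×8.314×547/32.9 = 390 kPa.
Isothermal: T stays 547 K; PV = const ⇒ V₂ = 140 L, P₂ = 91.7 kPa.
W = nRT ln(V₂/V₁) = 2.82×8.314×547×ln(4.25) = 18600 J.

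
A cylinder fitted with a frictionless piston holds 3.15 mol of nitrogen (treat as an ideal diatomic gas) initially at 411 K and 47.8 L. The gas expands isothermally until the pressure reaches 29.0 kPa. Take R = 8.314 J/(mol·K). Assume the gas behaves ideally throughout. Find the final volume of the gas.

P₁ = nRT₁/V₁ = 3.15×8.314×411/47.8 = 225 kPa.
Isothermal: T stays 411 K; PV = const ⇒ V₂ = 371 L, P₂ = 29.0 kPa.

371 L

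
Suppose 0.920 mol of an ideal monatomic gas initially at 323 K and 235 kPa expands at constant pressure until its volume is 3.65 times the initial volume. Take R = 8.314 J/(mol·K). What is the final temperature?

1180 K

V₁ = nRT₁/P₁ = 0.920×8.314×323/235 = 10.5 L.
Isobaric: P stays 235 kPa; V/T = const ⇒ T₂ = 1180 K, V₂ = 38.4 L.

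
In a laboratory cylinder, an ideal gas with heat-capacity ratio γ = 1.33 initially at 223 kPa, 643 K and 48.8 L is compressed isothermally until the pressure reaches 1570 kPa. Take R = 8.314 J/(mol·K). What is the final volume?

Isothermal: T stays 643 K; PV = const ⇒ V₂ = 6.93 L, P₂ = 1570 kPa.

6.93 L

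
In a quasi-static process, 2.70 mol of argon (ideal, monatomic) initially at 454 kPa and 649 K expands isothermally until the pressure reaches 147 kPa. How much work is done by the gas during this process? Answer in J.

V₁ = nRT₁/P₁ = 2.70×8.314×649/454 = 32.1 L.
Isothermal: T stays 649 K; PV = const ⇒ V₂ = 99.1 L, P₂ = 147 kPa.
W = nRT ln(V₂/V₁) = 2.70×8.314×649×ln(3.09) = 16400 J.

16400 J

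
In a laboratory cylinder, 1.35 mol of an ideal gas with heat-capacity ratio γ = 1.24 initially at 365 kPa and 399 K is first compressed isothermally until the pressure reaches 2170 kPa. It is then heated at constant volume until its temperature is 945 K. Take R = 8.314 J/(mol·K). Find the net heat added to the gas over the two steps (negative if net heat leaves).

V₁ = nRT₁/P₁ = 1.35×8.314×399/365 = 12.3 L.
Step 1 — Isothermal: T stays 399 K; PV = const ⇒ V₂ = 2.06 L, P₂ = 2170 kPa.
ΔU = 0 (ideal gas, T constant).
W = nRT ln(V₂/V₁) = 1.35×8.314×399×ln(0.168) = -7980 J.
Q = ΔU + W = -7980 J.
State after step 1: P = 2170 kPa, V = 2.06 L, T = 399 K.
Step 2 — Isochoric: V stays 2.06 L; P/T = const ⇒ T₂ = 945 K, P₂ = 5140 kPa.
W = 0 (no volume change).
ΔU = nCvΔT = 1.35×34.6×(945−399) = 25500 J.
Q = ΔU = 25500 J.
Net over both steps: W = -7980 J, Q = 17600 J, ΔU = 25500 J.

17600 J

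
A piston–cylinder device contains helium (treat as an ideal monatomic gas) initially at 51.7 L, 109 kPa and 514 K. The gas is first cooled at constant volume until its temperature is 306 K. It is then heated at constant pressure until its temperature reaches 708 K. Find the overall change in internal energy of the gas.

3190 J

n = P₁V₁/(RT₁) = 109×51.7/(8.314×514) = 1.32 mol.
Step 1 — Isochoric: V stays 51.7 L; P/T = const ⇒ T₂ = 306 K, P₂ = 64.9 kPa.
W = 0 (no volume change).
ΔU = nCvΔT = 1.32×12.5×(306−514) = -3420 J.
Q = ΔU = -3420 J.
State after step 1: P = 64.9 kPa, V = 51.7 L, T = 306 K.
Step 2 — Isobaric: P stays 64.9 kPa; V/T = const ⇒ T₂ = 708 K, V₂ = 120 L.
W = PΔV = 64.9×(120−51.7) kPa·L = 4410 J.
ΔU = nCvΔT = 1.32×12.5×(708−306) = 6610 J.
Q = ΔU + W = nCpΔT = 11000 J.
Net over both steps: W = 4410 J, Q = 7600 J, ΔU = 3190 J.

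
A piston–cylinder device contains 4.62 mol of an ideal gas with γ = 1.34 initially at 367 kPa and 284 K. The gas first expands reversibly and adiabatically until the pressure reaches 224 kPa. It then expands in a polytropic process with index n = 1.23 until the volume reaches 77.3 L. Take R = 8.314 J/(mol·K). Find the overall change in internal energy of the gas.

-7350 J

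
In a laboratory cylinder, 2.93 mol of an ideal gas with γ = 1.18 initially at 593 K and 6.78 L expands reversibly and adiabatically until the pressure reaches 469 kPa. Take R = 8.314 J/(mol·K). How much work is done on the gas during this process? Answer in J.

-16500 J

P₁ = nRT₁/V₁ = 2.93×8.314×593/6.78 = 2130 kPa.
Adiabatic: T₂/T₁ = (P₂/P₁)^((γ−1)/γ) ⇒ T₂ = 593×(0.220)^0.153 = 471 K; V₂ = 24.5 L.
ΔU = nCvΔT = 2.93×46.2×(471−593) = -16500 J.
Q = 0 for an adiabatic process, so W = −ΔU = 16500 J.
Work done on the gas = −W_by = -16500 J.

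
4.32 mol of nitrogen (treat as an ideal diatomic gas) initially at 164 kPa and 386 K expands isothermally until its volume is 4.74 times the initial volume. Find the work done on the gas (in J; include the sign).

-21600 J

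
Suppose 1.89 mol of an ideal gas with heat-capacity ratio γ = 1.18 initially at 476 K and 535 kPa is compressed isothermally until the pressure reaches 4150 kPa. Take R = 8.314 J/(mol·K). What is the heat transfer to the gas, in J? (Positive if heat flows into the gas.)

V₁ = nRT₁/P₁ = 1.89×8.314×476/535 = 14.0 L.
Isothermal: T stays 476 K; PV = const ⇒ V₂ = 1.80 L, P₂ = 4150 kPa.
ΔU = 0 (ideal gas, T constant).
W = nRT ln(V₂/V₁) = 1.89×8.314×476×ln(0.129) = -15300 J.
Q = ΔU + W = -15300 J.

-15300 J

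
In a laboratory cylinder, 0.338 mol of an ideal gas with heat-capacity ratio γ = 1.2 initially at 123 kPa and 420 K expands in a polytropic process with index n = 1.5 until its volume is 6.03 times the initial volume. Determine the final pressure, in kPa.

8.31 kPa

V₁ = nRT₁/P₁ = 0.338×8.314×420/123 = 9.60 L.
Polytropic n=1.5: T₂ = T₁(V₁/V₂)^(n−1) = 420×(0.166)^0.50 = 171 K; P₂ = P₁(V₁/V₂)^n = 8.31 kPa.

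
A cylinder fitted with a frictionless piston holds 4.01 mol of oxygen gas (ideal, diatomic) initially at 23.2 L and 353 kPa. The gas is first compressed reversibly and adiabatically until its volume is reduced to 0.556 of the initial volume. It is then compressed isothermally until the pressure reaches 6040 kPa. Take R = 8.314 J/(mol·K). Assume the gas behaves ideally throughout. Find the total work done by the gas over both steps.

T₁ = P₁V₁/(nR) = 353×23.2/(4.01×8.314) = 246 K.
Step 1 — Adiabatic: TV^(γ−1) = const ⇒ T₂ = 246×(1.80)^0.400 = 311 K; PV^γ = const ⇒ P₂ = 803 kPa.
ΔU = nCvΔT = 4.01×20.8×(311−246) = 5420 J.
Q = 0 for an adiabatic process, so W = −ΔU = -5420 J.
State after step 1: P = 803 kPa, V = 12.9 L, T = 311 K.
Step 2 — Isothermal: T stays 311 K; PV = const ⇒ V₂ = 1.71 L, P₂ = 6040 kPa.
ΔU = 0 (ideal gas, T constant).
W = nRT ln(V₂/V₁) = 4.01×8.314×311×ln(0.133) = -20900 J.
Q = ΔU + W = -20900 J.
Net over both steps: W = -26300 J, Q = -20900 J, ΔU = 5420 J.

-26300 J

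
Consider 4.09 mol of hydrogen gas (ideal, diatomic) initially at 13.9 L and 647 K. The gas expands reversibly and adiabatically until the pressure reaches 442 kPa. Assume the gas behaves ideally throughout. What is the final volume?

P₁ = nRT₁/V₁ = 4.09×8.314×647/13.9 = 1580 kPa.
Adiabatic: T₂/T₁ = (P₂/P₁)^((γ−1)/γ) ⇒ T₂ = 647×(0.279)^0.286 = 449 K; V₂ = 34.6 L.

34.6 L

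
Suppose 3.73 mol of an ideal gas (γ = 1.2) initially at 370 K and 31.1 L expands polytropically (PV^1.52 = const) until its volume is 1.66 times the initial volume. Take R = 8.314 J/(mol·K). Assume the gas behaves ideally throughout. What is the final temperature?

P₁ = nRT₁/V₁ = 3.73×8.314×370/31.1 = 369 kPa.
Polytropic n=1.52: T₂ = T₁(V₁/V₂)^(n−1) = 370×(0.602)^0.52 = 284 K; P₂ = P₁(V₁/V₂)^n = 171 kPa.

284 K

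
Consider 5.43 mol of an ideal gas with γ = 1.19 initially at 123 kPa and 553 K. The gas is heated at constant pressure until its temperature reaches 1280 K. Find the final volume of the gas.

V₁ = nRT₁/P₁ = 5.43×8.314×553/123 = 203 L.
Isobaric: P stays 123 kPa; V/T = const ⇒ T₂ = 1280 K, V₂ = 470 L.

470 L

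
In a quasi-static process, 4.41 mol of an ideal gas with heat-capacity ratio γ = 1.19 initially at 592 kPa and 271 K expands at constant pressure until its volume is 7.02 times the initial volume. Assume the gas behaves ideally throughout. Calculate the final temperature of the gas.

1900 K

V₁ = nRT₁/P₁ = 4.41×8.314×271/592 = 16.8 L.
Isobaric: P stays 592 kPa; V/T = const ⇒ T₂ = 1900 K, V₂ = 118 L.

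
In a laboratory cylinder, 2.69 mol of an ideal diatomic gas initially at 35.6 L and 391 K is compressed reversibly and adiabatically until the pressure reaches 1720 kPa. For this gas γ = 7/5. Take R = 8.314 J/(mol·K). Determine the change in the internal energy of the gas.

P₁ = nRT₁/V₁ = 2.69×8.314×391/35.6 = 246 kPa.
Adiabatic: T₂/T₁ = (P₂/P₁)^((γ−1)/γ) ⇒ T₂ = 391×(7.00)^0.286 = 682 K; V₂ = 8.87 L.
For an ideal gas ΔU = nCvΔT with Cv = (5/2)R = 20.8 J/(mol·K).
ΔU = 2.69×20.8×(682−391) = 16300 J.

16300 J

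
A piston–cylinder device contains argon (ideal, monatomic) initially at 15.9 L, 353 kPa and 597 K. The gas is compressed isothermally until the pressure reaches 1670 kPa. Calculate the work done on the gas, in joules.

8720 J

n = P₁V₁/(RT₁) = 353×15.9/(8.314×597) = 1.13 mol.
Isothermal: T stays 597 K; PV = const ⇒ V₂ = 3.36 L, P₂ = 1670 kPa.
W = nRT ln(V₂/V₁) = 1.13×8.314×597×ln(0.211) = -8720 J.
Work done on the gas = −W_by = 8720 J.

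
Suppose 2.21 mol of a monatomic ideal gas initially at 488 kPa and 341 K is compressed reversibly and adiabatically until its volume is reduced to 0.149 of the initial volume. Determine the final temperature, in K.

V₁ = nRT₁/P₁ = 2.21×8.314×341/488 = 12.8 L.
Adiabatic: TV^(γ−1) = const ⇒ T₂ = 341×(6.71)^0.667 = 1210 K; PV^γ = const ⇒ P₂ = 11700 kPa.

1210 K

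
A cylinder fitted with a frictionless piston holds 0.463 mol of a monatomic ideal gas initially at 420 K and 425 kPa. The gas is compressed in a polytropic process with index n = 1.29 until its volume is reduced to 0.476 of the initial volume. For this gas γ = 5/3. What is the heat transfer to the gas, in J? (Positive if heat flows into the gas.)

-757 J

V₁ = nRT₁/P₁ = 0.463×8.314×420/425 = 3.80 L.
Polytropic n=1.29: T₂ = T₁(V₁/V₂)^(n−1) = 420×(2.10)^0.29 = 521 K; P₂ = P₁(V₁/V₂)^n = 1110 kPa.
W = (P₁V₁−P₂V₂)/(n−1) = (425×3.80−1110×1.81)/0.29 = -1340 J.
ΔU = nCvΔT = 0.463×12.5×(521−420) = 583 J.
Q = ΔU + W = -757 J.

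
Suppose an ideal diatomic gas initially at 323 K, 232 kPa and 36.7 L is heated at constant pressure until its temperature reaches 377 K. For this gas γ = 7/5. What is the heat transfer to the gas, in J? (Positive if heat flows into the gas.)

4980 J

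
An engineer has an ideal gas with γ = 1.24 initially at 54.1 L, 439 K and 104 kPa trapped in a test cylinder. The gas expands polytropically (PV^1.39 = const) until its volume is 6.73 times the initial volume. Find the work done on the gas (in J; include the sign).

n = P₁V₁/(RT₁) = 104×54.1/(8.314×439) = 1.54 mol.
Polytropic n=1.39: T₂ = T₁(V₁/V₂)^(n−1) = 439×(0.149)^0.39 = 209 K; P₂ = P₁(V₁/V₂)^n = 7.35 kPa.
W = (P₁V₁−P₂V₂)/(n−1) = (104×54.1−7.35×364)/0.39 = 7570 J.
Work done on the gas = −W_by = -7570 J.

-7570 J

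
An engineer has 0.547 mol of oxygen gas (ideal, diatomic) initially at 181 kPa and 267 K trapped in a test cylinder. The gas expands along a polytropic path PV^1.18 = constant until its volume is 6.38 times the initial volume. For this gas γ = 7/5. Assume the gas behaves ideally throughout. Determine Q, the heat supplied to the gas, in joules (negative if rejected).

1050 J

V₁ = nRT₁/P₁ = 0.547×8.314×267/181 = 6.71 L.
Polytropic n=1.18: T₂ = T₁(V₁/V₂)^(n−1) = 267×(0.157)^0.18 = 191 K; P₂ = P₁(V₁/V₂)^n = 20.3 kPa.
W = (P₁V₁−P₂V₂)/(n−1) = (181×6.71−20.3×42.8)/0.18 = 1910 J.
ΔU = nCvΔT = 0.547×20.8×(191−267) = -861 J.
Q = ΔU + W = 1050 J.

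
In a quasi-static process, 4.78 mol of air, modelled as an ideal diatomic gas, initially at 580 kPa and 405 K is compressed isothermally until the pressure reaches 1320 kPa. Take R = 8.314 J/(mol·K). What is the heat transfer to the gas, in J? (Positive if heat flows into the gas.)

-13200 J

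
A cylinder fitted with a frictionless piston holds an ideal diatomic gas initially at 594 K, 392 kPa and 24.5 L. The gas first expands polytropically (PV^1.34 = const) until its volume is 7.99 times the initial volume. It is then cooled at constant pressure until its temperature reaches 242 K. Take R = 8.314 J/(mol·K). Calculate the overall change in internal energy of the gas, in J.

n = P₁V₁/(RT₁) = 392×24.5/(8.314×594) = 1.94 mol.
Step 1 — Polytropic n=1.34: T₂ = T₁(V₁/V₂)^(n−1) = 594×(0.125)^0.34 = 293 K; P₂ = P₁(V₁/V₂)^n = 24.2 kPa.
W = (P₁V₁−P₂V₂)/(n−1) = (392×24.5−24.2×196)/0.34 = 14300 J.
ΔU = nCvΔT = 1.94×20.8×(293−594) = -12200 J.
Q = ΔU + W = 2150 J.
State after step 1: P = 24.2 kPa, V = 196 L, T = 293 K.
Step 2 — Isobaric: P stays 24.2 kPa; V/T = const ⇒ T₂ = 242 K, V₂ = 162 L.
W = PΔV = 24.2×(162−196) kPa·L = -825 J.
ΔU = nCvΔT = 1.94×20.8×(242−293) = -2060 J.
Q = ΔU + W = nCpΔT = -2890 J.
Net over both steps: W = 13500 J, Q = -741 J, ΔU = -14200 J.

-14200 J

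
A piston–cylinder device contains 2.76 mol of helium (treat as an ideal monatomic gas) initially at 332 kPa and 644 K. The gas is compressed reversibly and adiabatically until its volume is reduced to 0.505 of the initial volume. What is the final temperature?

1020 K

V₁ = nRT₁/P₁ = 2.76×8.314×644/332 = 44.5 L.
Adiabatic: TV^(γ−1) = const ⇒ T₂ = 644×(1.98)^0.667 = 1020 K; PV^γ = const ⇒ P₂ = 1040 kPa.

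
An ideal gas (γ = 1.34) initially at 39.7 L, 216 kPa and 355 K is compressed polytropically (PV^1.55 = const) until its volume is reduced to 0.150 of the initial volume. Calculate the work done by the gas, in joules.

-28700 J

n = P₁V₁/(RT₁) = 216×39.7/(8.314×355) = 2.91 mol.
Polytropic n=1.55: T₂ = T₁(V₁/V₂)^(n−1) = 355×(6.67)^0.55 = 1010 K; P₂ = P₁(V₁/V₂)^n = 4090 kPa.
W = (P₁V₁−P₂V₂)/(n−1) = (216×39.7−4090×5.96)/0.55 = -28700 J.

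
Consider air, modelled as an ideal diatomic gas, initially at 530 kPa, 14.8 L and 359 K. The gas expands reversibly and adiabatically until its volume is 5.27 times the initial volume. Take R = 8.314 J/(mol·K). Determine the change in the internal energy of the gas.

n = P₁V₁/(RT₁) = 530×14.8/(8.314×359) = 2.63 mol.
Adiabatic: TV^(γ−1) = const ⇒ T₂ = 359×(0.190)^0.400 = 185 K; PV^γ = const ⇒ P₂ = 51.7 kPa.
For an ideal gas ΔU = nCvΔT with Cv = (5/2)R = 20.8 J/(mol·K).
ΔU = 2.63×20.8×(185−359) = -9520 J.

-9520 J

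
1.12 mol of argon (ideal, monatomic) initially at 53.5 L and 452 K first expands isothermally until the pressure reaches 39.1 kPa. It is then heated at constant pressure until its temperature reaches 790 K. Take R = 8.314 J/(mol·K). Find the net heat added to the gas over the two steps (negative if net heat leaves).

P₁ = nRT₁/V₁ = 1.12×8.314×452/53.5 = 78.7 kPa.
Step 1 — Isothermal: T stays 452 K; PV = const ⇒ V₂ = 108 L, P₂ = 39.1 kPa.
ΔU = 0 (ideal gas, T constant).
W = nRT ln(V₂/V₁) = 1.12×8.314×452×ln(2.01) = 2940 J.
Q = ΔU + W = 2940 J.
State after step 1: P = 39.1 kPa, V = 108 L, T = 452 K.
Step 2 — Isobaric: P stays 39.1 kPa; V/T = const ⇒ T₂ = 790 K, V₂ = 188 L.
W = PΔV = 39.1×(188−108) kPa·L = 3150 J.
ΔU = nCvΔT = 1.12×12.5×(790−452) = 4720 J.
Q = ΔU + W = nCpΔT = 7870 J.
Net over both steps: W = 6090 J, Q = 10800 J, ΔU = 4720 J.

10800 J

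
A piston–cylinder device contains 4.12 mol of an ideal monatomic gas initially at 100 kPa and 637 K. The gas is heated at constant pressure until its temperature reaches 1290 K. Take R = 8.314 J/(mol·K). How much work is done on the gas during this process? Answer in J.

-22400 J

V₁ = nRT₁/P₁ = 4.12×8.314×637/100 = 218 L.
Isobaric: P stays 100 kPa; V/T = const ⇒ T₂ = 1290 K, V₂ = 442 L.
W = PΔV = 100×(442−218) kPa·L = 22400 J.
Work done on the gas = −W_by = -22400 J.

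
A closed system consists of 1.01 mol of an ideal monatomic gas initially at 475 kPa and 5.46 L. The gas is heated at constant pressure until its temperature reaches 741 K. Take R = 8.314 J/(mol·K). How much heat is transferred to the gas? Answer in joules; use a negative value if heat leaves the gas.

T₁ = P₁V₁/(nR) = 475×5.46/(1.01×8.314) = 309 K.
Isobaric: P stays 475 kPa; V/T = const ⇒ T₂ = 741 K, V₂ = 13.1 L.
W = PΔV = 475×(13.1−5.46) kPa·L = 3630 J.
ΔU = nCvΔT = 1.01×12.5×(741−309) = 5440 J.
Q = ΔU + W = nCpΔT = 9070 J.

9070 J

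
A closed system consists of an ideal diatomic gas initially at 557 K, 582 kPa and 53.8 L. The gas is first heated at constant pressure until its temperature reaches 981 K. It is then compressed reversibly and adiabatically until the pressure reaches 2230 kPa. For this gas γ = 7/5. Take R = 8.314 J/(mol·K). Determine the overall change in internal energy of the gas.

124000 J

n = P₁V₁/(RT₁) = 582×53.8/(8.314×557) = 6.76 mol.
Step 1 — Isobaric: P stays 582 kPa; V/T = const ⇒ T₂ = 981 K, V₂ = 94.8 L.
W = PΔV = 582×(94.8−53.8) kPa·L = 23800 J.
ΔU = nCvΔT = 6.76×20.8×(981−557) = 59600 J.
Q = ΔU + W = nCpΔT = 83400 J.
State after step 1: P = 582 kPa, V = 94.8 L, T = 981 K.
Step 2 — Adiabatic: T₂/T₁ = (P₂/P₁)^((γ−1)/γ) ⇒ T₂ = 981×(3.83)^0.286 = 1440 K; V₂ = 36.3 L.
ΔU = nCvΔT = 6.76×20.8×(1440−981) = 64500 J.
Q = 0 for an adiabatic process, so W = −ΔU = -64500 J.
Net over both steps: W = -40700 J, Q = 83400 J, ΔU = 124000 J.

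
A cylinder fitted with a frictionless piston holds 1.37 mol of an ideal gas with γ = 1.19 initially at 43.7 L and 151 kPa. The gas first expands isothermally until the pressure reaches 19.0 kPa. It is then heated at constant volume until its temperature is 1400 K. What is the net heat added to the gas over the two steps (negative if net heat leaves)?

T₁ = P₁V₁/(nR) = 151×43.7/(1.37×8.314) = 579 K.
Step 1 — Isothermal: T stays 579 K; PV = const ⇒ V₂ = 347 L, P₂ = 19.0 kPa.
ΔU = 0 (ideal gas, T constant).
W = nRT ln(V₂/V₁) = 1.37×8.314×579×ln(7.95) = 13700 J.
Q = ΔU + W = 13700 J.
State after step 1: P = 19.0 kPa, V = 347 L, T = 579 K.
Step 2 — Isochoric: V stays 347 L; P/T = const ⇒ T₂ = 1400 K, P₂ = 45.9 kPa.
W = 0 (no volume change).
ΔU = nCvΔT = 1.37×43.8×(1400−579) = 49200 J.
Q = ΔU = 49200 J.
Net over both steps: W = 13700 J, Q = 62900 J, ΔU = 49200 J.

62900 J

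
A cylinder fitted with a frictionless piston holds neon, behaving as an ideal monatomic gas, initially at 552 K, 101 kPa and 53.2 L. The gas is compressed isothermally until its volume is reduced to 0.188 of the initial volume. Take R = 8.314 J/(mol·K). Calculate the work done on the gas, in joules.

n = P₁V₁/(RT₁) = 101×53.2/(8.314×552) = 1.17 mol.
Isothermal: T stays 552 K; PV = const ⇒ V₂ = 10.0 L, P₂ = 537 kPa.
W = nRT ln(V₂/V₁) = 1.17×8.314×552×ln(0.188) = -8980 J.
Work done on the gas = −W_by = 8980 J.

8980 J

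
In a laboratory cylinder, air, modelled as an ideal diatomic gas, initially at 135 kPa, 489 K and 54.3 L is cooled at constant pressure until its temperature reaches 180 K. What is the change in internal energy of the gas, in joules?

n = P₁V₁/(RT₁) = 135×54.3/(8.314×489) = 1.80 mol.
Isobaric: P stays 135 kPa; V/T = const ⇒ T₂ = 180 K, V₂ = 20.0 L.
For an ideal gas ΔU = nCvΔT with Cv = (5/2)R = 20.8 J/(mol·K).
ΔU = 1.80×20.8×(180−489) = -11600 J.

-11600 J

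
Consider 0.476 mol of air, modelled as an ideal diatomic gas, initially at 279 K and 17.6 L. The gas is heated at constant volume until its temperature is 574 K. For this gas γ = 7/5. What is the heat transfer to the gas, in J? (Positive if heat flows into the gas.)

2920 J

P₁ = nRT₁/V₁ = 0.476×8.314×279/17.6 = 62.7 kPa.
Isochoric: V stays 17.6 L; P/T = const ⇒ T₂ = 574 K, P₂ = 129 kPa.
W = 0 (no volume change).
ΔU = nCvΔT = 0.476×20.8×(574−279) = 2920 J.
Q = ΔU = 2920 J.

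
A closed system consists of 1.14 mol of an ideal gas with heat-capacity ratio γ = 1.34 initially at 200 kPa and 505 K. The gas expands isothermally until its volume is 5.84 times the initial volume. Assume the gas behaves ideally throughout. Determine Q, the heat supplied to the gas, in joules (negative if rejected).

8450 J

V₁ = nRT₁/P₁ = 1.14×8.314×505/200 = 23.9 L.
Isothermal: T stays 505 K; PV = const ⇒ V₂ = 140 L, P₂ = 34.2 kPa.
ΔU = 0 (ideal gas, T constant).
W = nRT ln(V₂/V₁) = 1.14×8.314×505×ln(5.84) = 8450 J.
Q = ΔU + W = 8450 J.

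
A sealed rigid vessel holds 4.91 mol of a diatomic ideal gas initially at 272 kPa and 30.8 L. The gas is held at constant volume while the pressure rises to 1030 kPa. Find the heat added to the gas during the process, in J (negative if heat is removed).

58400 J

T₁ = P₁V₁/(nR) = 272×30.8/(4.91×8.314) = 205 K.
Isochoric: V stays 30.8 L; P/T = const ⇒ T₂ = 777 K, P₂ = 1030 kPa.
W = 0 (no volume change).
ΔU = nCvΔT = 4.91×20.8×(777−205) = 58400 J.
Q = ΔU = 58400 J.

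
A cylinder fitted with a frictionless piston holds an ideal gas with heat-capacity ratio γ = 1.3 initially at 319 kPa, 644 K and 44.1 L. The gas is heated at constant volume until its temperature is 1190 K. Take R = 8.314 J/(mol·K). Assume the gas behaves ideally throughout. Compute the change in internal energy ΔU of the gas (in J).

39800 J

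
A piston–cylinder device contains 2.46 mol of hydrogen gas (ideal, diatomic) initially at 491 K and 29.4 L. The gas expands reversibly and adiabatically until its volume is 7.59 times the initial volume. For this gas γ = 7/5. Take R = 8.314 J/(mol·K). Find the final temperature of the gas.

P₁ = nRT₁/V₁ = 2.46×8.314×491/29.4 = 342 kPa.
Adiabatic: TV^(γ−1) = const ⇒ T₂ = 491×(0.132)^0.400 = 218 K; PV^γ = const ⇒ P₂ = 20.0 kPa.

218 K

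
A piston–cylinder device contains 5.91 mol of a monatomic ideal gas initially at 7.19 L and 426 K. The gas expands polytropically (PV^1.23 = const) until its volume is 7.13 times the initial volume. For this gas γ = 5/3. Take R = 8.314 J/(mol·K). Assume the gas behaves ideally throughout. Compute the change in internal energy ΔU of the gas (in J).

-11400 J

P₁ = nRT₁/V₁ = 5.91×8.314×426/7.19 = 2910 kPa.
Polytropic n=1.23: T₂ = T₁(V₁/V₂)^(n−1) = 426×(0.140)^0.23 = 271 K; P₂ = P₁(V₁/V₂)^n = 260 kPa.
For an ideal gas ΔU = nCvΔT with Cv = (3/2)R = 12.5 J/(mol·K).
ΔU = 5.91×12.5×(271−426) = -11400 J.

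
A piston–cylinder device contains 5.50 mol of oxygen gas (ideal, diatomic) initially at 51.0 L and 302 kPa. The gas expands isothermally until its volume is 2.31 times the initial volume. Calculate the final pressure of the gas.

T₁ = P₁V₁/(nR) = 302×51.0/(5.50×8.314) = 337 K.
Isothermal: T stays 337 K; PV = const ⇒ V₂ = 118 L, P₂ = 131 kPa.

131 kPa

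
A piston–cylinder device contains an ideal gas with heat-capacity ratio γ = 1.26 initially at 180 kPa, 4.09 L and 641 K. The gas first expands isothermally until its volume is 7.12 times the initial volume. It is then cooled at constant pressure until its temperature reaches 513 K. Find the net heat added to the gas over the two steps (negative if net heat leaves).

n = P₁V₁/(RT₁) = 180×4.09/(8.314×641) = 0.138 mol.
Step 1 — Isothermal: T stays 641 K; PV = const ⇒ V₂ = 29.1 L, P₂ = 25.3 kPa.
ΔU = 0 (ideal gas, T constant).
W = nRT ln(V₂/V₁) = 0.138×8.314×641×ln(7.12) = 1450 J.
Q = ΔU + W = 1450 J.
State after step 1: P = 25.3 kPa, V = 29.1 L, T = 641 K.
Step 2 — Isobaric: P stays 25.3 kPa; V/T = const ⇒ T₂ = 513 K, V₂ = 23.3 L.
W = PΔV = 25.3×(23.3−29.1) kPa·L = -147 J.
ΔU = nCvΔT = 0.138×32.0×(513−641) = -565 J.
Q = ΔU + W = nCpΔT = -712 J.
Net over both steps: W = 1300 J, Q = 733 J, ΔU = -565 J.

733 J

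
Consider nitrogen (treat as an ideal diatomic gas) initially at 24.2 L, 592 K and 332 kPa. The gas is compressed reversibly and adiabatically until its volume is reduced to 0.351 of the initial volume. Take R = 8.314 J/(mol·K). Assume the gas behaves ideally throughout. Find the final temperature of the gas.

900 K

Adiabatic: TV^(γ−1) = const ⇒ T₂ = 592×(2.85)^0.400 = 900 K; PV^γ = const ⇒ P₂ = 1440 kPa.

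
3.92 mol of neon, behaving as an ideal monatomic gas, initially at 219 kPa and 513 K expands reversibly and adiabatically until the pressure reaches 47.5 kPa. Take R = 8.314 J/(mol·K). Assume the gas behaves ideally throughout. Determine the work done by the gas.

V₁ = nRT₁/P₁ = 3.92×8.314×513/219 = 76.3 L.
Adiabatic: T₂/T₁ = (P₂/P₁)^((γ−1)/γ) ⇒ T₂ = 513×(0.217)^0.400 = 278 K; V₂ = 191 L.
ΔU = nCvΔT = 3.92×12.5×(278−513) = -11500 J.
Q = 0 for an adiabatic process, so W = −ΔU = 11500 J.

11500 J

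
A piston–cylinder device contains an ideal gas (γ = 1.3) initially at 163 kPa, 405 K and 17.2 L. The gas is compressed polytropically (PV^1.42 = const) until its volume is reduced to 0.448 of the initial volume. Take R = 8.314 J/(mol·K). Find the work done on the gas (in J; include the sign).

2680 J

n = P₁V₁/(RT₁) = 163×17.2/(8.314×405) = 0.833 mol.
Polytropic n=1.42: T₂ = T₁(V₁/V₂)^(n−1) = 405×(2.23)^0.42 = 567 K; P₂ = P₁(V₁/V₂)^n = 510 kPa.
W = (P₁V₁−P₂V₂)/(n−1) = (163×17.2−510×7.71)/0.42 = -2680 J.
Work done on the gas = −W_by = 2680 J.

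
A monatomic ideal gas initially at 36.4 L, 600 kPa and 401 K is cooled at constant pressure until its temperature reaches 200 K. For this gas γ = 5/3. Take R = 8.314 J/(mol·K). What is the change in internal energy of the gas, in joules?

n = P₁V₁/(RT₁) = 600×36.4/(8.314×401) = 6.55 mol.
Isobaric: P stays 600 kPa; V/T = const ⇒ T₂ = 200 K, V₂ = 18.2 L.
For an ideal gas ΔU = nCvΔT with Cv = (3/2)R = 12.5 J/(mol·K).
ΔU = 6.55×12.5×(200−401) = -16400 J.

-16400 J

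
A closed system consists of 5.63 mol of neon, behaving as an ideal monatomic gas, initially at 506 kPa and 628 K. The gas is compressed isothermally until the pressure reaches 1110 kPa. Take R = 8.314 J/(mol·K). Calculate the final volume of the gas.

26.5 L

V₁ = nRT₁/P₁ = 5.63×8.314×628/506 = 58.1 L.
Isothermal: T stays 628 K; PV = const ⇒ V₂ = 26.5 L, P₂ = 1110 kPa.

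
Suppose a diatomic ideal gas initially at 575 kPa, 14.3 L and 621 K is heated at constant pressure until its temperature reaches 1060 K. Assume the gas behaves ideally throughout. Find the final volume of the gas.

Isobaric: P stays 575 kPa; V/T = const ⇒ T₂ = 1060 K, V₂ = 24.4 L.

24.4 L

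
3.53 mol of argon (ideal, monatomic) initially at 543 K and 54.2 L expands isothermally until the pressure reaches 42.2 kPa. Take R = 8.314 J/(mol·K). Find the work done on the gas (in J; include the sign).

-30900 J

P₁ = nRT₁/V₁ = 3.53×8.314×543/54.2 = 294 kPa.
Isothermal: T stays 543 K; PV = const ⇒ V₂ = 378 L, P₂ = 42.2 kPa.
W = nRT ln(V₂/V₁) = 3.53×8.314×543×ln(6.97) = 30900 J.
Work done on the gas = −W_by = -30900 J.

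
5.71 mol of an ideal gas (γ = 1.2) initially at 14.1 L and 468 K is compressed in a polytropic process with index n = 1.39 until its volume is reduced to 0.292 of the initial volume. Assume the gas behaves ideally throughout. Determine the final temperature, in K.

756 K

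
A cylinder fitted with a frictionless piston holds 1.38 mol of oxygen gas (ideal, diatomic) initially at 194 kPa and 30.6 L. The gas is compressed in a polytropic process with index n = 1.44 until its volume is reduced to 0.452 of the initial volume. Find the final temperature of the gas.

734 K

T₁ = P₁V₁/(nR) = 194×30.6/(1.38×8.314) = 517 K.
Polytropic n=1.44: T₂ = T₁(V₁/V₂)^(n−1) = 517×(2.21)^0.44 = 734 K; P₂ = P₁(V₁/V₂)^n = 609 kPa.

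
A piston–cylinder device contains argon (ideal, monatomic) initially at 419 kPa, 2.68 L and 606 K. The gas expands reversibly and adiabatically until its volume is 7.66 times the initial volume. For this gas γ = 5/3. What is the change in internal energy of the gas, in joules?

-1250 J

n = P₁V₁/(RT₁) = 419×2.68/(8.314×606) = 0.223 mol.
Adiabatic: TV^(γ−1) = const ⇒ T₂ = 606×(0.131)^0.667 = 156 K; PV^γ = const ⇒ P₂ = 14.1 kPa.
For an ideal gas ΔU = nCvΔT with Cv = (3/2)R = 12.5 J/(mol·K).
ΔU = 0.223×12.5×(156−606) = -1250 J.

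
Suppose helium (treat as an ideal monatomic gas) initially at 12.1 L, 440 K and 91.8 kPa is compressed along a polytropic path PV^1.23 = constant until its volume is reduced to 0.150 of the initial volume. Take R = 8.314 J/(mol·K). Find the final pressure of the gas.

947 kPa

Polytropic n=1.23: T₂ = T₁(V₁/V₂)^(n−1) = 440×(6.67)^0.23 = 681 K; P₂ = P₁(V₁/V₂)^n = 947 kPa.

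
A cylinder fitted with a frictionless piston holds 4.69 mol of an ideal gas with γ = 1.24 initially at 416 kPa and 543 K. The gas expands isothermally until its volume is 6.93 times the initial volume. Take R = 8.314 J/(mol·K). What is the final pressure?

V₁ = nRT₁/P₁ = 4.69×8.314×543/416 = 50.9 L.
Isothermal: T stays 543 K; PV = const ⇒ V₂ = 353 L, P₂ = 60.0 kPa.

60.0 kPa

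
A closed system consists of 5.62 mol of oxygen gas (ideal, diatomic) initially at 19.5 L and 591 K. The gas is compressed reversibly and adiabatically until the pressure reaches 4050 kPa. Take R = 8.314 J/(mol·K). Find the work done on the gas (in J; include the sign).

24200 J

P₁ = nRT₁/V₁ = 5.62×8.314×591/19.5 = 1420 kPa.
Adiabatic: T₂/T₁ = (P₂/P₁)^((γ−1)/γ) ⇒ T₂ = 591×(2.86)^0.286 = 798 K; V₂ = 9.21 L.
ΔU = nCvΔT = 5.62×20.8×(798−591) = 24200 J.
Q = 0 for an adiabatic process, so W = −ΔU = -24200 J.
Work done on the gas = −W_by = 24200 J.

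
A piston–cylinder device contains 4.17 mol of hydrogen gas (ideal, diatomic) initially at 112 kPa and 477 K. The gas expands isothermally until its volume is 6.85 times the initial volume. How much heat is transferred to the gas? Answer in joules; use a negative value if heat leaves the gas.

31800 J

V₁ = nRT₁/P₁ = 4.17×8.314×477/112 = 148 L.
Isothermal: T stays 477 K; PV = const ⇒ V₂ = 1010 L, P₂ = 16.4 kPa.
ΔU = 0 (ideal gas, T constant).
W = nRT ln(V₂/V₁) = 4.17×8.314×477×ln(6.85) = 31800 J.
Q = ΔU + W = 31800 J.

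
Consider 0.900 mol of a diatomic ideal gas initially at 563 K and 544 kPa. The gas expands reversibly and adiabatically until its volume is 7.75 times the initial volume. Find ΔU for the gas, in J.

-5890 J

V₁ = nRT₁/P₁ = 0.900×8.314×563/544 = 7.74 L.
Adiabatic: TV^(γ−1) = const ⇒ T₂ = 563×(0.129)^0.400 = 248 K; PV^γ = const ⇒ P₂ = 30.9 kPa.
For an ideal gas ΔU = nCvΔT with Cv = (5/2)R = 20.8 J/(mol·K).
ΔU = 0.900×20.8×(248−563) = -5890 J.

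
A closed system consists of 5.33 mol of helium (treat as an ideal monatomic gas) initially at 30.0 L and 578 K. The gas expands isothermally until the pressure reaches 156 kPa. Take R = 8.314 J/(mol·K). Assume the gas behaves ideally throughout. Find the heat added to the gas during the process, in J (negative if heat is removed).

P₁ = nRT₁/V₁ = 5.33×8.314×578/30.0 = 854 kPa.
Isothermal: T stays 578 K; PV = const ⇒ V₂ = 164 L, P₂ = 156 kPa.
ΔU = 0 (ideal gas, T constant).
W = nRT ln(V₂/V₁) = 5.33×8.314×578×ln(5.47) = 43500 J.
Q = ΔU + W = 43500 J.

43500 J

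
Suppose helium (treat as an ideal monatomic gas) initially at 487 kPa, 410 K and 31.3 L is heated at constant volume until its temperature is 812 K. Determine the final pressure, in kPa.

Isochoric: V stays 31.3 L; P/T = const ⇒ T₂ = 812 K, P₂ = 964 kPa.

964 kPa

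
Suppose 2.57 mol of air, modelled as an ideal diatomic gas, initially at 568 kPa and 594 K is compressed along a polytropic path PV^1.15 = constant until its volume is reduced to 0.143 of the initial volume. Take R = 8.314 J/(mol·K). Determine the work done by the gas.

-28700 J

V₁ = nRT₁/P₁ = 2.57×8.314×594/568 = 22.3 L.
Polytropic n=1.15: T₂ = T₁(V₁/V₂)^(n−1) = 594×(6.99)^0.15 = 795 K; P₂ = P₁(V₁/V₂)^n = 5320 kPa.
W = (P₁V₁−P₂V₂)/(n−1) = (568×22.3−5320×3.20)/0.15 = -28700 J.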